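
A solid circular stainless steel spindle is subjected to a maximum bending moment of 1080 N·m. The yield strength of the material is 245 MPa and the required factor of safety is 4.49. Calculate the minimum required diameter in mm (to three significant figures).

σ_allow = 245/4.49 = 54.57 MPa.
For a solid circular section σ = 32M/(πd³), so d³ = 32M/(π σ_allow) = 32×1080000/(π×54.57) = 201600 mm³.
d = 58.64 mm.

d = 58.6 mm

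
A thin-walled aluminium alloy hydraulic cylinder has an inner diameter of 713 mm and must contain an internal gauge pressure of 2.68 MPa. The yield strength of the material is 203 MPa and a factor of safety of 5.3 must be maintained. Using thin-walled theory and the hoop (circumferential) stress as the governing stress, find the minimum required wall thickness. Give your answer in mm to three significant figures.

t = 24.9 mm

σ_allow = 203/5.3 = 38.30 MPa.
Hoop stress σ_h = pD/(2t), so t = pD/(2σ_allow) = 2.68×713/(2×38.30) = 24.94 mm.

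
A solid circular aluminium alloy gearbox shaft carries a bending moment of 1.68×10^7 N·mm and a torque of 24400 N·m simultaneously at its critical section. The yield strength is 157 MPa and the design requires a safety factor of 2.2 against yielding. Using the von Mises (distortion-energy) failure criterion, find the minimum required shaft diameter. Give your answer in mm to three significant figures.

d = 157 mm

σ_allow = σ_y/n = 157/2.2 = 71.36 MPa.
For a solid shaft σ_b = 32M/(πd³) and τ = 16T/(πd³), so the von Mises stress is σ' = (16/πd³)·√(4M²+3T²).
√(4M²+3T²) = √(4×(1.680×10^7)² + 3×(2.440×10^7)²) = 5.399×10^7 N·mm.
d³ = 16×5.399×10^7/(π×71.36) = 3.853×10^6 mm³.
d = 156.8 mm.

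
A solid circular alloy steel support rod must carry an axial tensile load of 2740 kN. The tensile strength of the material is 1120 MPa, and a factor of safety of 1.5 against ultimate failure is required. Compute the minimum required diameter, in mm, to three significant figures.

Allowable stress σ_allow = 1120/1.5 = 746.7 MPa.
Required area A = F/σ_allow = 2740000/746.7 = 3670 mm².
A = πd²/4 → d = √(4A/π) = 68.35 mm.

d = 68.4 mm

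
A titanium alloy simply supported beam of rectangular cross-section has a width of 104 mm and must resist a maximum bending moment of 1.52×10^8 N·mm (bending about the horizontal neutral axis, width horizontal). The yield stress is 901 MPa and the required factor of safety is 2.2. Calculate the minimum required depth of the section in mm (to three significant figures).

h = 146 mm

σ_allow = 901/2.2 = 409.5 MPa.
For a rectangular section σ = 6M/(bh²), so h² = 6M/(b σ_allow) = 6×1.5200×10^8/(104×409.5) = 21410 mm².
h = 146.3 mm.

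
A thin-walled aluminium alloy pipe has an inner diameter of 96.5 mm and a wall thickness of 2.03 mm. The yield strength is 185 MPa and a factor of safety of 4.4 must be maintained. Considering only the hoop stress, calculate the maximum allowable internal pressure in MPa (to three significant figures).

p_allow = 1.77 MPa

σ_allow = 185/4.4 = 42.05 MPa.
σ_h = pD/(2t) → p_allow = 2σ_allow t/D = 2×42.05×2.03/96.5 = 1.769 MPa.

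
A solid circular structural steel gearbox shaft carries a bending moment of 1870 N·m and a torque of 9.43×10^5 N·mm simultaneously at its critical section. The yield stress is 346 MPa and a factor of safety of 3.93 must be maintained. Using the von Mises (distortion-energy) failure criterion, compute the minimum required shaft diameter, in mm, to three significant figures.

σ_allow = σ_y/n = 346/3.93 = 88.04 MPa.
For a solid shaft σ_b = 32M/(πd³) and τ = 16T/(πd³), so the von Mises stress is σ' = (16/πd³)·√(4M²+3T²).
√(4M²+3T²) = √(4×(1.870×10^6)² + 3×(943000)²) = 4.081×10^6 N·mm.
d³ = 16×4.081×10^6/(π×88.04) = 236100 mm³.
d = 61.80 mm.

d = 61.8 mm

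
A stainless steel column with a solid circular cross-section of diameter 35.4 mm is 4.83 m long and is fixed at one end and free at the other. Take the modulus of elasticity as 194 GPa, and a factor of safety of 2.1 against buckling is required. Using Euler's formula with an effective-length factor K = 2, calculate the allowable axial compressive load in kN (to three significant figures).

P_allow = 0.753 kN

I = πd⁴/64 = π×35.4⁴/64 = 77090 mm⁴.
Effective length L_e = KL = 2×4.83 m = 9660 mm.
Euler critical load P_cr = π²EI/L_e² = π²×194000×77090/9660² = 1582 N.
P_allow = P_cr/n = 1582/2.1 = 753.2 N.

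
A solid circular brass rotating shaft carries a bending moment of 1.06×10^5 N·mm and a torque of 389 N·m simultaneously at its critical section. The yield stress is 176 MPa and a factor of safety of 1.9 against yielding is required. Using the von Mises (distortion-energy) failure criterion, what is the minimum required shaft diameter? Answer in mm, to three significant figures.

d = 33.9 mm

σ_allow = σ_y/n = 176/1.9 = 92.63 MPa.
For a solid shaft σ_b = 32M/(πd³) and τ = 16T/(πd³), so the von Mises stress is σ' = (16/πd³)·√(4M²+3T²).
√(4M²+3T²) = √(4×(106000)² + 3×(389000)²) = 706300 N·mm.
d³ = 16×706300/(π×92.63) = 38830 mm³.
d = 33.86 mm.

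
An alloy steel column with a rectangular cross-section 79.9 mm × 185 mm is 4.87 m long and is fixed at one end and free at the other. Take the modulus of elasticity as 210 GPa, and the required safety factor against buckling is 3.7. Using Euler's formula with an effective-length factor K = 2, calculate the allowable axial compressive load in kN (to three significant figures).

P_allow = 46.4 kN

Buckling occurs about the weak axis: I_min = h·b³/12 = 185×79.9³/12 = 7.864×10^6 mm⁴ (b = 79.9 mm is the smaller dimension).
Effective length L_e = KL = 2×4.87 m = 9740 mm.
Euler critical load P_cr = π²EI/L_e² = π²×210000×7.864×10^6/9740² = 171800 N.
P_allow = P_cr/n = 171800/3.7 = 46430 N.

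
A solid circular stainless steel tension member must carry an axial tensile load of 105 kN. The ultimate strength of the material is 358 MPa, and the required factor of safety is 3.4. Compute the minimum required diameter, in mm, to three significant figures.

Allowable stress σ_allow = 358/3.4 = 105.3 MPa.
Required area A = F/σ_allow = 105000/105.3 = 997.2 mm².
A = πd²/4 → d = √(4A/π) = 35.63 mm.

d = 35.6 mm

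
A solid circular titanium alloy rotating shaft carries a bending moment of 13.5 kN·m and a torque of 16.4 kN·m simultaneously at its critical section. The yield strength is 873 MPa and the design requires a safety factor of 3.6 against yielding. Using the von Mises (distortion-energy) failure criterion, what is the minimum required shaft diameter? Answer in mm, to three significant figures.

d = 93.7 mm

σ_allow = σ_y/n = 873/3.6 = 242.5 MPa.
For a solid shaft σ_b = 32M/(πd³) and τ = 16T/(πd³), so the von Mises stress is σ' = (16/πd³)·√(4M²+3T²).
√(4M²+3T²) = √(4×(1.350×10^7)² + 3×(1.640×10^7)²) = 3.919×10^7 N·mm.
d³ = 16×3.919×10^7/(π×242.5) = 823100 mm³.
d = 93.72 mm.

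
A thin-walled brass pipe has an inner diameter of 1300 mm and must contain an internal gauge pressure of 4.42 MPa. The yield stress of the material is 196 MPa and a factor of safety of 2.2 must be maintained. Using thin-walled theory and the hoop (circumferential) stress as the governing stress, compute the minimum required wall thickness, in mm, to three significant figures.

σ_allow = 196/2.2 = 89.09 MPa.
Hoop stress σ_h = pD/(2t), so t = pD/(2σ_allow) = 4.42×1300/(2×89.09) = 32.25 mm.

t = 32.2 mm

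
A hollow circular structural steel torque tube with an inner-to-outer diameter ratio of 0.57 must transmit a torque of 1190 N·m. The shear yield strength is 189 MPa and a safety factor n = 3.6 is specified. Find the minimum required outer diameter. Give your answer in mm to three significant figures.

d_o = 50.5 mm

τ_allow = 189/3.6 = 52.50 MPa.
For a hollow shaft τ = 16T/[πd_o³(1−k⁴)] with k = 0.57, so 1−k⁴ = 0.8944.
d_o³ = 16T/[π τ_allow (1−k⁴)] = 16×1190000/(π×52.50×0.8944) = 129100 mm³.
d_o = 50.54 mm.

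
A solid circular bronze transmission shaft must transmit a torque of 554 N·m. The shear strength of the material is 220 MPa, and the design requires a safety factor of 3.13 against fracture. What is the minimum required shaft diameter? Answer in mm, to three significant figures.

d = 34.2 mm

Allowable shear stress τ_allow = 220/3.13 = 70.29 MPa.
For a solid shaft τ = 16T/(πd³), so d³ = 16T/(π τ_allow) = 16×554000/(π×70.29) = 40140 mm³.
d = (40140)^(1/3) = 34.24 mm.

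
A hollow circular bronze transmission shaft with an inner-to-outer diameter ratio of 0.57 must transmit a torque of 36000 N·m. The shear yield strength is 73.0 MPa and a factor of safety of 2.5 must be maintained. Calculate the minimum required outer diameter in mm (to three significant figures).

τ_allow = 73.0/2.5 = 29.20 MPa.
For a hollow shaft τ = 16T/[πd_o³(1−k⁴)] with k = 0.57, so 1−k⁴ = 0.8944.
d_o³ = 16T/[π τ_allow (1−k⁴)] = 16×3.6000×10^7/(π×29.20×0.8944) = 7.020×10^6 mm³.
d_o = 191.5 mm.

d_o = 191 mm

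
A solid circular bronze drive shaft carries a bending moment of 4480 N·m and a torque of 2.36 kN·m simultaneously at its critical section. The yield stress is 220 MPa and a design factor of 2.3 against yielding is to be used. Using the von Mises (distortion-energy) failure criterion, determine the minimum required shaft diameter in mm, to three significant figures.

σ_allow = σ_y/n = 220/2.3 = 95.65 MPa.
For a solid shaft σ_b = 32M/(πd³) and τ = 16T/(πd³), so the von Mises stress is σ' = (16/πd³)·√(4M²+3T²).
√(4M²+3T²) = √(4×(4.480×10^6)² + 3×(2.360×10^6)²) = 9.848×10^6 N·mm.
d³ = 16×9.848×10^6/(π×95.65) = 524400 mm³.
d = 80.64 mm.

d = 80.6 mm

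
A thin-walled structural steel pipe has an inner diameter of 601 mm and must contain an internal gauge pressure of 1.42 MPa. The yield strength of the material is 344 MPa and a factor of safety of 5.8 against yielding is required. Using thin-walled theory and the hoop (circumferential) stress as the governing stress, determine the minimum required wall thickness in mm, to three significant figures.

t = 7.19 mm

σ_allow = 344/5.8 = 59.31 MPa.
Hoop stress σ_h = pD/(2t), so t = pD/(2σ_allow) = 1.42×601/(2×59.31) = 7.195 mm.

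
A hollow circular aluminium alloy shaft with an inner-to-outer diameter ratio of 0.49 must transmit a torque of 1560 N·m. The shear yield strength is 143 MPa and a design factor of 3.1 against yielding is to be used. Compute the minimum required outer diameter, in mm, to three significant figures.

τ_allow = 143/3.1 = 46.13 MPa.
For a hollow shaft τ = 16T/[πd_o³(1−k⁴)] with k = 0.49, so 1−k⁴ = 0.9424.
d_o³ = 16T/[π τ_allow (1−k⁴)] = 16×1560000/(π×46.13×0.9424) = 182800 mm³.
d_o = 56.75 mm.

d_o = 56.8 mm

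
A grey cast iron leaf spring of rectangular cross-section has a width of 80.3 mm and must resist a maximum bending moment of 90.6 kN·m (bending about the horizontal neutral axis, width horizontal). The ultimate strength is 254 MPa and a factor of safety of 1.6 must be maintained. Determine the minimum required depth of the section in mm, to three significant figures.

σ_allow = 254/1.6 = 158.8 MPa.
For a rectangular section σ = 6M/(bh²), so h² = 6M/(b σ_allow) = 6×9.0600×10^7/(80.3×158.8) = 42640 mm².
h = 206.5 mm.

h = 207 mm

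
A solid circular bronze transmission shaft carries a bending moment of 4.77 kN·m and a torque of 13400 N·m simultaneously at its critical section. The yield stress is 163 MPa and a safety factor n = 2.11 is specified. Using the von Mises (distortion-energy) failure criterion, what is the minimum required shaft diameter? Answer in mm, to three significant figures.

d = 118 mm

σ_allow = σ_y/n = 163/2.11 = 77.25 MPa.
For a solid shaft σ_b = 32M/(πd³) and τ = 16T/(πd³), so the von Mises stress is σ' = (16/πd³)·√(4M²+3T²).
√(4M²+3T²) = √(4×(4.770×10^6)² + 3×(1.340×10^7)²) = 2.509×10^7 N·mm.
d³ = 16×2.509×10^7/(π×77.25) = 1.654×10^6 mm³.
d = 118.3 mm.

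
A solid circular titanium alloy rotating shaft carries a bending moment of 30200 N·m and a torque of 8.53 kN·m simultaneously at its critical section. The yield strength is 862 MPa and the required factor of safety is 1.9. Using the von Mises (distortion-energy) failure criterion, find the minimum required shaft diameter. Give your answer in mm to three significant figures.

σ_allow = σ_y/n = 862/1.9 = 453.7 MPa.
For a solid shaft σ_b = 32M/(πd³) and τ = 16T/(πd³), so the von Mises stress is σ' = (16/πd³)·√(4M²+3T²).
√(4M²+3T²) = √(4×(3.020×10^7)² + 3×(8.530×10^6)²) = 6.218×10^7 N·mm.
d³ = 16×6.218×10^7/(π×453.7) = 698000 mm³.
d = 88.71 mm.

d = 88.7 mm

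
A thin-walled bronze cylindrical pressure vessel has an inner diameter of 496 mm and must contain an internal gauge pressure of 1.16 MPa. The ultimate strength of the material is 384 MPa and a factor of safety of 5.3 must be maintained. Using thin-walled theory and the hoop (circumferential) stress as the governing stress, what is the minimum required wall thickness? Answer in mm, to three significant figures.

σ_allow = 384/5.3 = 72.45 MPa.
Hoop stress σ_h = pD/(2t), so t = pD/(2σ_allow) = 1.16×496/(2×72.45) = 3.971 mm.

t = 3.97 mm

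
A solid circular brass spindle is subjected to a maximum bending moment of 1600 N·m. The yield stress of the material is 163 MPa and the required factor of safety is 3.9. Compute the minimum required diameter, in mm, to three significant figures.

σ_allow = 163/3.9 = 41.79 MPa.
For a solid circular section σ = 32M/(πd³), so d³ = 32M/(π σ_allow) = 32×1600000/(π×41.79) = 389900 mm³.
d = 73.06 mm.

d = 73.1 mm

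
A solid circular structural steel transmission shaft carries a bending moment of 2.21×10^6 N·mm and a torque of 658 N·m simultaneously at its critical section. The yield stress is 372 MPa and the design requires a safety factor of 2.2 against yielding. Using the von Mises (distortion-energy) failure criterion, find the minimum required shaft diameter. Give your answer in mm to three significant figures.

σ_allow = σ_y/n = 372/2.2 = 169.1 MPa.
For a solid shaft σ_b = 32M/(πd³) and τ = 16T/(πd³), so the von Mises stress is σ' = (16/πd³)·√(4M²+3T²).
√(4M²+3T²) = √(4×(2.210×10^6)² + 3×(658000)²) = 4.565×10^6 N·mm.
d³ = 16×4.565×10^6/(π×169.1) = 137500 mm³.
d = 51.61 mm.

d = 51.6 mm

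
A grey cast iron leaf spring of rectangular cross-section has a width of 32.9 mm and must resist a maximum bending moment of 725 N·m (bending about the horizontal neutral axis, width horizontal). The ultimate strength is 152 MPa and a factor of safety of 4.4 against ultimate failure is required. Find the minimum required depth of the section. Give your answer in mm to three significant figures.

h = 61.9 mm

σ_allow = 152/4.4 = 34.55 MPa.
For a rectangular section σ = 6M/(bh²), so h² = 6M/(b σ_allow) = 6×725000/(32.9×34.55) = 3827 mm².
h = 61.87 mm.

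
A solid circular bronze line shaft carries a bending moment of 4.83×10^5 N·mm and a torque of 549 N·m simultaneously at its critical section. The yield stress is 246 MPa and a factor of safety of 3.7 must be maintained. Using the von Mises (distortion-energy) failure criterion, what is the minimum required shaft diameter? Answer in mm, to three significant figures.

σ_allow = σ_y/n = 246/3.7 = 66.49 MPa.
For a solid shaft σ_b = 32M/(πd³) and τ = 16T/(πd³), so the von Mises stress is σ' = (16/πd³)·√(4M²+3T²).
√(4M²+3T²) = √(4×(483000)² + 3×(549000)²) = 1.355×10^6 N·mm.
d³ = 16×1.355×10^6/(π×66.49) = 103800 mm³.
d = 47.00 mm.

d = 47.0 mm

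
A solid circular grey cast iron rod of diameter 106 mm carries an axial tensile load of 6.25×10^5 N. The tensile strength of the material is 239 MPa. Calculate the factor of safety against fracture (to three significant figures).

A = πd²/4 = 8825 mm².
σ = F/A = 625000/8825 = 70.82 MPa.
n = 239/70.82 = 3.375.

n = 3.37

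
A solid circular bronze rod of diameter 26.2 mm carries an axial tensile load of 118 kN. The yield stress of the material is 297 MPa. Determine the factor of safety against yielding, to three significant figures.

A = πd²/4 = 539.1 mm².
σ = F/A = 118000/539.1 = 218.9 MPa.
n = 297/218.9 = 1.357.

n = 1.36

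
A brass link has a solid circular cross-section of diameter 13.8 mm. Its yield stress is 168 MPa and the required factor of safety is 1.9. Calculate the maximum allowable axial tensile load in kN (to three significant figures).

F_allow = 13.2 kN

σ_allow = 168/1.9 = 88.42 MPa.
A = πd²/4 = π×13.8²/4 = 149.6 mm².
F_allow = σ_allow × A = 88.42×149.6 = 13230 N.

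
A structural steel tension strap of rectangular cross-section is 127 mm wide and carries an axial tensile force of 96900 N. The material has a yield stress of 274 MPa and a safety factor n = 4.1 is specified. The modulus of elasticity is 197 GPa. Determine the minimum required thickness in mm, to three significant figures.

σ_allow = 274/4.1 = 66.83 MPa.
Required area A = F/σ_allow = 96900/66.83 = 1450 mm².
t = A/w = 1450/127 = 11.42 mm.

t = 11.4 mm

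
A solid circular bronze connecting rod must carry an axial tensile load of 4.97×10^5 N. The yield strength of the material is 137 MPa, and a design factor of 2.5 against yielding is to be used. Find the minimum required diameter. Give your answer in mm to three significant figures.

Allowable stress σ_allow = 137/2.5 = 54.80 MPa.
Required area A = F/σ_allow = 497000/54.80 = 9069 mm².
A = πd²/4 → d = √(4A/π) = 107.5 mm.

d = 107 mm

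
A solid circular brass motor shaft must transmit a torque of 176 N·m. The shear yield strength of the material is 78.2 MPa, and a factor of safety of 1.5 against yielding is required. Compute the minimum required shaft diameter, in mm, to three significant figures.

Allowable shear stress τ_allow = 78.2/1.5 = 52.13 MPa.
For a solid shaft τ = 16T/(πd³), so d³ = 16T/(π τ_allow) = 16×176000/(π×52.13) = 17190 mm³.
d = (17190)^(1/3) = 25.81 mm.

d = 25.8 mm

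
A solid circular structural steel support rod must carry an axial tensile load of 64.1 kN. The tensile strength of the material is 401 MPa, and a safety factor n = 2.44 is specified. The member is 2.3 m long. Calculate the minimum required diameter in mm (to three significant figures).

d = 22.3 mm

Allowable stress σ_allow = 401/2.44 = 164.3 MPa.
Required area A = F/σ_allow = 64100/164.3 = 390.0 mm².
A = πd²/4 → d = √(4A/π) = 22.28 mm.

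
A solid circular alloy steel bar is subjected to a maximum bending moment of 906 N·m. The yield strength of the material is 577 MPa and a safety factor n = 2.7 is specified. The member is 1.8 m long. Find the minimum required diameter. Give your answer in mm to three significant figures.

d = 35.1 mm

σ_allow = 577/2.7 = 213.7 MPa.
For a solid circular section σ = 32M/(πd³), so d³ = 32M/(π σ_allow) = 32×906000/(π×213.7) = 43180 mm³.
d = 35.08 mm.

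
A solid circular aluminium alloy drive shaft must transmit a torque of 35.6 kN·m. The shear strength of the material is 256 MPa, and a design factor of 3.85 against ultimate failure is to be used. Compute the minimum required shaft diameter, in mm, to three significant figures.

Allowable shear stress τ_allow = 256/3.85 = 66.49 MPa.
For a solid shaft τ = 16T/(πd³), so d³ = 16T/(π τ_allow) = 16×3.5600×10^7/(π×66.49) = 2.727×10^6 mm³.
d = (2.727×10^6)^(1/3) = 139.7 mm.

d = 140 mm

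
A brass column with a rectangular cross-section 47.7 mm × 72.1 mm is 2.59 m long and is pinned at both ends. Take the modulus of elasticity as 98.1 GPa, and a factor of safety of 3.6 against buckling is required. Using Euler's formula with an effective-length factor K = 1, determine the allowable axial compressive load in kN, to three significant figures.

Buckling occurs about the weak axis: I_min = h·b³/12 = 72.1×47.7³/12 = 652100 mm⁴ (b = 47.7 mm is the smaller dimension).
Effective length L_e = KL = 1×2.59 m = 2590 mm.
Euler critical load P_cr = π²EI/L_e² = π²×98100×652100/2590² = 94120 N.
P_allow = P_cr/n = 94120/3.6 = 26140 N.

P_allow = 26.1 kN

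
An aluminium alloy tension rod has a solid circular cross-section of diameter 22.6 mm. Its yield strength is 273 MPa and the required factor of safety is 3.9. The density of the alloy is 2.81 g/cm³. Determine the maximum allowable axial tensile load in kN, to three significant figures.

F_allow = 28.1 kN

σ_allow = 273/3.9 = 70.00 MPa.
A = πd²/4 = π×22.6²/4 = 401.1 mm².
F_allow = σ_allow × A = 70.00×401.1 = 28080 N.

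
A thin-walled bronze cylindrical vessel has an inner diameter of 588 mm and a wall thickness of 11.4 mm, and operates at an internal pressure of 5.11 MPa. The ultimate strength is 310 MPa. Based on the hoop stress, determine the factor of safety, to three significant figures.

σ_h = pD/(2t) = 5.11×588/(2×11.4) = 131.8 MPa.
n = 310/131.8 = 2.352.

n = 2.35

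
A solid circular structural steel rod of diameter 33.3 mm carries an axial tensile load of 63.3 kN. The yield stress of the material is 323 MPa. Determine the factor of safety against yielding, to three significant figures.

n = 4.44

A = πd²/4 = 870.9 mm².
σ = F/A = 63300/870.9 = 72.68 MPa.
n = 323/72.68 = 4.444.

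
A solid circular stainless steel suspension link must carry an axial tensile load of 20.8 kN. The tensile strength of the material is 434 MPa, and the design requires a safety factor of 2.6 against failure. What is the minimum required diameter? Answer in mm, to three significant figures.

d = 12.6 mm

Allowable stress σ_allow = 434/2.6 = 166.9 MPa.
Required area A = F/σ_allow = 20800/166.9 = 124.6 mm².
A = πd²/4 → d = √(4A/π) = 12.60 mm.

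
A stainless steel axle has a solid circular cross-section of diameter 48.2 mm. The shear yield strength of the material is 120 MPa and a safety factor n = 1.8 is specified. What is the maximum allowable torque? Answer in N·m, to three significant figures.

T_allow = 1470 N·m

τ_allow = 120/1.8 = 66.67 MPa.
For a solid shaft T_allow = τ_allow·πd³/16; πd³/16 = π×48.2³/16 = 21990 mm³.
T_allow = 66.67×21990 = 1.466×10^6 N·mm = 1466 N·m.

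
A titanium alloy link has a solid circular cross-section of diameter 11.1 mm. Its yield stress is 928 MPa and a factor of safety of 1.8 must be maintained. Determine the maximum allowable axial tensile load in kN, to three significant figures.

F_allow = 49.9 kN

σ_allow = 928/1.8 = 515.6 MPa.
A = πd²/4 = π×11.1²/4 = 96.77 mm².
F_allow = σ_allow × A = 515.6×96.77 = 49890 N.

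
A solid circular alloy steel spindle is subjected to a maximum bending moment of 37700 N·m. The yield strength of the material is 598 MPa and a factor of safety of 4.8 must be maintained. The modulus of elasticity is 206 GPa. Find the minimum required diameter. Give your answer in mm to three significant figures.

d = 146 mm

σ_allow = 598/4.8 = 124.6 MPa.
For a solid circular section σ = 32M/(πd³), so d³ = 32M/(π σ_allow) = 32×3.7700×10^7/(π×124.6) = 3.082×10^6 mm³.
d = 145.5 mm.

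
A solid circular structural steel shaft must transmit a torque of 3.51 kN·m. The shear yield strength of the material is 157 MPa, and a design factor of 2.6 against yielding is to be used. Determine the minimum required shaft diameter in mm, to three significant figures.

d = 66.6 mm

Allowable shear stress τ_allow = 157/2.6 = 60.38 MPa.
For a solid shaft τ = 16T/(πd³), so d³ = 16T/(π τ_allow) = 16×3510000/(π×60.38) = 296000 mm³.
d = (296000)^(1/3) = 66.65 mm.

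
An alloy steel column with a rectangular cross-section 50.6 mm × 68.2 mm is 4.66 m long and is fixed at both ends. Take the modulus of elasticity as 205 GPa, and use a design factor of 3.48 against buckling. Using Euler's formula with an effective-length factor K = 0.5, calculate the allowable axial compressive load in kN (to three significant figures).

Buckling occurs about the weak axis: I_min = h·b³/12 = 68.2×50.6³/12 = 736300 mm⁴ (b = 50.6 mm is the smaller dimension).
Effective length L_e = KL = 0.5×4.66 m = 2330 mm.
Euler critical load P_cr = π²EI/L_e² = π²×205000×736300/2330² = 274400 N.
P_allow = P_cr/n = 274400/3.48 = 78850 N.

P_allow = 78.9 kN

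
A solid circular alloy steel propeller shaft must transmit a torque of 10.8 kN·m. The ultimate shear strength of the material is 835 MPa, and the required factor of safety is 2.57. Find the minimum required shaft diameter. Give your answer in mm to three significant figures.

Allowable shear stress τ_allow = 835/2.57 = 324.9 MPa.
For a solid shaft τ = 16T/(πd³), so d³ = 16T/(π τ_allow) = 16×1.0800×10^7/(π×324.9) = 169300 mm³.
d = (169300)^(1/3) = 55.32 mm.

d = 55.3 mm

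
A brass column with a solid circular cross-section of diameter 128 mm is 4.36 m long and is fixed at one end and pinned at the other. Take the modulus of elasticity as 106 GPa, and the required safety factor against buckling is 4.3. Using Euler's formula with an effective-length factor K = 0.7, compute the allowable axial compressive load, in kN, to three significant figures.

I = πd⁴/64 = π×128⁴/64 = 1.318×10^7 mm⁴.
Effective length L_e = KL = 0.7×4.36 m = 3052 mm.
Euler critical load P_cr = π²EI/L_e² = π²×106000×1.318×10^7/3052² = 1.480×10^6 N.
P_allow = P_cr/n = 1.480×10^6/4.3 = 344200 N.

P_allow = 344 kN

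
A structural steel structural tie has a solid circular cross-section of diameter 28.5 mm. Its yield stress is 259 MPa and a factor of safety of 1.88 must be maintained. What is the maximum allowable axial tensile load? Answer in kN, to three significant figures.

F_allow = 87.9 kN

σ_allow = 259/1.88 = 137.8 MPa.
A = πd²/4 = π×28.5²/4 = 637.9 mm².
F_allow = σ_allow × A = 137.8×637.9 = 87890 N.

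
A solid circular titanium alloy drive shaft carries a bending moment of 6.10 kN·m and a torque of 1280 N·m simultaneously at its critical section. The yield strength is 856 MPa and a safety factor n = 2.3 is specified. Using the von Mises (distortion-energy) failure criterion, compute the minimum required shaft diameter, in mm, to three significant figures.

d = 55.4 mm

σ_allow = σ_y/n = 856/2.3 = 372.2 MPa.
For a solid shaft σ_b = 32M/(πd³) and τ = 16T/(πd³), so the von Mises stress is σ' = (16/πd³)·√(4M²+3T²).
√(4M²+3T²) = √(4×(6.100×10^6)² + 3×(1.280×10^6)²) = 1.240×10^7 N·mm.
d³ = 16×1.240×10^7/(π×372.2) = 169700 mm³.
d = 55.36 mm.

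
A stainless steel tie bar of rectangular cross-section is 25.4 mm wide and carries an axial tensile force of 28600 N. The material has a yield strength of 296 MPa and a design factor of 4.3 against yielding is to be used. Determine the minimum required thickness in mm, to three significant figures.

σ_allow = 296/4.3 = 68.84 MPa.
Required area A = F/σ_allow = 28600/68.84 = 415.5 mm².
t = A/w = 415.5/25.4 = 16.36 mm.

t = 16.4 mm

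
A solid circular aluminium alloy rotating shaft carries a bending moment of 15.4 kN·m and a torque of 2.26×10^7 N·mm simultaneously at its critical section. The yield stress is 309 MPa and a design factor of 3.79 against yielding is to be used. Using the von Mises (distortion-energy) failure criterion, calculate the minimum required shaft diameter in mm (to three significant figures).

σ_allow = σ_y/n = 309/3.79 = 81.53 MPa.
For a solid shaft σ_b = 32M/(πd³) and τ = 16T/(πd³), so the von Mises stress is σ' = (16/πd³)·√(4M²+3T²).
√(4M²+3T²) = √(4×(1.540×10^7)² + 3×(2.260×10^7)²) = 4.981×10^7 N·mm.
d³ = 16×4.981×10^7/(π×81.53) = 3.111×10^6 mm³.
d = 146.0 mm.

d = 146 mm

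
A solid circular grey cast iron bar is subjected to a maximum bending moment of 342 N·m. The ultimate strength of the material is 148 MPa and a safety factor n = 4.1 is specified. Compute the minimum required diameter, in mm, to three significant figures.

σ_allow = 148/4.1 = 36.10 MPa.
For a solid circular section σ = 32M/(πd³), so d³ = 32M/(π σ_allow) = 32×342000/(π×36.10) = 96500 mm³.
d = 45.87 mm.

d = 45.9 mm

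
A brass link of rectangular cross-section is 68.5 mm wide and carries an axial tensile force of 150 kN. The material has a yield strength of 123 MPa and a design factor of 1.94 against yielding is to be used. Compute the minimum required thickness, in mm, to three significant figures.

t = 34.5 mm

σ_allow = 123/1.94 = 63.40 MPa.
Required area A = F/σ_allow = 150000/63.40 = 2366 mm².
t = A/w = 2366/68.5 = 34.54 mm.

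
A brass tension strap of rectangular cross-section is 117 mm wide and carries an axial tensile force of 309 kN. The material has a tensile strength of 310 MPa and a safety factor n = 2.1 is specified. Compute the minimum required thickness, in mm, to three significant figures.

σ_allow = 310/2.1 = 147.6 MPa.
Required area A = F/σ_allow = 309000/147.6 = 2093 mm².
t = A/w = 2093/117 = 17.89 mm.

t = 17.9 mm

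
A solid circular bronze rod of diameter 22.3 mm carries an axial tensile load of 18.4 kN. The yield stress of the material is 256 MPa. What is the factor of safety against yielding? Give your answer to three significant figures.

A = πd²/4 = 390.6 mm².
σ = F/A = 18400/390.6 = 47.11 MPa.
n = 256/47.11 = 5.434.

n = 5.43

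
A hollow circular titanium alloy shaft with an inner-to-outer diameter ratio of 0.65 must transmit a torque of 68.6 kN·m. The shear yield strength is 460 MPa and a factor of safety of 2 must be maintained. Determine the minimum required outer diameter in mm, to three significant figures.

τ_allow = 460/2 = 230.0 MPa.
For a hollow shaft τ = 16T/[πd_o³(1−k⁴)] with k = 0.65, so 1−k⁴ = 0.8215.
d_o³ = 16T/[π τ_allow (1−k⁴)] = 16×6.8600×10^7/(π×230.0×0.8215) = 1.849×10^6 mm³.
d_o = 122.7 mm.

d_o = 123 mm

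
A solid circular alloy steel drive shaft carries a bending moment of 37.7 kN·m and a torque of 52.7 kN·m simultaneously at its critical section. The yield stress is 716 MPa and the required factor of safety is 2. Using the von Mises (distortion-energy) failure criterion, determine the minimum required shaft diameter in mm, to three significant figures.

σ_allow = σ_y/n = 716/2 = 358.0 MPa.
For a solid shaft σ_b = 32M/(πd³) and τ = 16T/(πd³), so the von Mises stress is σ' = (16/πd³)·√(4M²+3T²).
√(4M²+3T²) = √(4×(3.770×10^7)² + 3×(5.270×10^7)²) = 1.184×10^8 N·mm.
d³ = 16×1.184×10^8/(π×358.0) = 1.684×10^6 mm³.
d = 119.0 mm.

d = 119 mm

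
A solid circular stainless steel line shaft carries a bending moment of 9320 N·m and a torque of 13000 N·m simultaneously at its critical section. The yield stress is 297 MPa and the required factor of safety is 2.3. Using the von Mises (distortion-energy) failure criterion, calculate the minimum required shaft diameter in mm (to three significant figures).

σ_allow = σ_y/n = 297/2.3 = 129.1 MPa.
For a solid shaft σ_b = 32M/(πd³) and τ = 16T/(πd³), so the von Mises stress is σ' = (16/πd³)·√(4M²+3T²).
√(4M²+3T²) = √(4×(9.320×10^6)² + 3×(1.300×10^7)²) = 2.923×10^7 N·mm.
d³ = 16×2.923×10^7/(π×129.1) = 1.153×10^6 mm³.
d = 104.9 mm.

d = 105 mm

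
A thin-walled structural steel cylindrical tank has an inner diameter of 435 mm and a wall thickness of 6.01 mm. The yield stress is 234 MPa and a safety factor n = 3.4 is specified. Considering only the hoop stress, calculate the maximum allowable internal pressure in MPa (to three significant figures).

σ_allow = 234/3.4 = 68.82 MPa.
σ_h = pD/(2t) → p_allow = 2σ_allow t/D = 2×68.82×6.01/435 = 1.902 MPa.

p_allow = 1.90 MPa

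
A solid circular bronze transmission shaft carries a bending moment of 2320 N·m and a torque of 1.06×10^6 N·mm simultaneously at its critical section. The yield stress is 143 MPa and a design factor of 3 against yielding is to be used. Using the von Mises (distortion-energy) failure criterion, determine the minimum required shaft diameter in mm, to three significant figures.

d = 81.1 mm

σ_allow = σ_y/n = 143/3 = 47.67 MPa.
For a solid shaft σ_b = 32M/(πd³) and τ = 16T/(πd³), so the von Mises stress is σ' = (16/πd³)·√(4M²+3T²).
√(4M²+3T²) = √(4×(2.320×10^6)² + 3×(1.060×10^6)²) = 4.990×10^6 N·mm.
d³ = 16×4.990×10^6/(π×47.67) = 533200 mm³.
d = 81.09 mm.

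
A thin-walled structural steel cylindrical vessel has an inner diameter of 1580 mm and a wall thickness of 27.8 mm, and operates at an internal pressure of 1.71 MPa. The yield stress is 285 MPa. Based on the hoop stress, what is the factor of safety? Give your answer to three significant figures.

n = 5.86

σ_h = pD/(2t) = 1.71×1580/(2×27.8) = 48.59 MPa.
n = 285/48.59 = 5.865.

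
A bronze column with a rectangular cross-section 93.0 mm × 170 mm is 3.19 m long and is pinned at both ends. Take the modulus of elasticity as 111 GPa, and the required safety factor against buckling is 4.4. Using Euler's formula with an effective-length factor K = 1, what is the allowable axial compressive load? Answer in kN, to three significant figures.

Buckling occurs about the weak axis: I_min = h·b³/12 = 170×93.0³/12 = 1.140×10^7 mm⁴ (b = 93.0 mm is the smaller dimension).
Effective length L_e = KL = 1×3.19 m = 3190 mm.
Euler critical load P_cr = π²EI/L_e² = π²×111000×1.140×10^7/3190² = 1.227×10^6 N.
P_allow = P_cr/n = 1.227×10^6/4.4 = 278800 N.

P_allow = 279 kN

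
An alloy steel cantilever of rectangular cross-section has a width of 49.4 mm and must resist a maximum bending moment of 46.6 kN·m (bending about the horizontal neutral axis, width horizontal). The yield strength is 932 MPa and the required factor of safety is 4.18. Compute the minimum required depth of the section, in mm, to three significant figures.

h = 159 mm

σ_allow = 932/4.18 = 223.0 MPa.
For a rectangular section σ = 6M/(bh²), so h² = 6M/(b σ_allow) = 6×4.6600×10^7/(49.4×223.0) = 25380 mm².
h = 159.3 mm.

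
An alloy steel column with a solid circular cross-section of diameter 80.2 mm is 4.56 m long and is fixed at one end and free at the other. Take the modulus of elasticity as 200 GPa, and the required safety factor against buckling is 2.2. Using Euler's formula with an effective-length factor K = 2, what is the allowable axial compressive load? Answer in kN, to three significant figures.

I = πd⁴/64 = π×80.2⁴/64 = 2.031×10^6 mm⁴.
Effective length L_e = KL = 2×4.56 m = 9120 mm.
Euler critical load P_cr = π²EI/L_e² = π²×200000×2.031×10^6/9120² = 48200 N.
P_allow = P_cr/n = 48200/2.2 = 21910 N.

P_allow = 21.9 kN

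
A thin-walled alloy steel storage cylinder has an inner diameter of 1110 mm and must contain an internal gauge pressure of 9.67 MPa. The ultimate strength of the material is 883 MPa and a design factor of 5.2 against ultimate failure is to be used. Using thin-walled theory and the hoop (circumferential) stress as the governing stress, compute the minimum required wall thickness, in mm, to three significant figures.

t = 31.6 mm

σ_allow = 883/5.2 = 169.8 MPa.
Hoop stress σ_h = pD/(2t), so t = pD/(2σ_allow) = 9.67×1110/(2×169.8) = 31.61 mm.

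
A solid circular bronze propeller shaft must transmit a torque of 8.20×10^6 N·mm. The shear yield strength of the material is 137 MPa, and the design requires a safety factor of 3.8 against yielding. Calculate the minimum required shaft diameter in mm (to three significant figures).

Allowable shear stress τ_allow = 137/3.8 = 36.05 MPa.
For a solid shaft τ = 16T/(πd³), so d³ = 16T/(π τ_allow) = 16×8200000/(π×36.05) = 1.158×10^6 mm³.
d = (1.158×10^6)^(1/3) = 105.0 mm.

d = 105 mm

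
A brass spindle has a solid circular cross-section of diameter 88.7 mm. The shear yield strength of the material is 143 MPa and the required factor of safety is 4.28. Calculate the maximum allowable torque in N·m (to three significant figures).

τ_allow = 143/4.28 = 33.41 MPa.
For a solid shaft T_allow = τ_allow·πd³/16; πd³/16 = π×88.7³/16 = 137000 mm³.
T_allow = 33.41×137000 = 4.578×10^6 N·mm = 4578 N·m.

T_allow = 4580 N·m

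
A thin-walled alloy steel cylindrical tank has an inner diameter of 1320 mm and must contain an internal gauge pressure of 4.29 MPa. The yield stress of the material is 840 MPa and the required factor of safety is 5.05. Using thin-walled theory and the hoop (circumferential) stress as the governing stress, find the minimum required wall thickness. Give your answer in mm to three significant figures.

σ_allow = 840/5.05 = 166.3 MPa.
Hoop stress σ_h = pD/(2t), so t = pD/(2σ_allow) = 4.29×1320/(2×166.3) = 17.02 mm.

t = 17.0 mm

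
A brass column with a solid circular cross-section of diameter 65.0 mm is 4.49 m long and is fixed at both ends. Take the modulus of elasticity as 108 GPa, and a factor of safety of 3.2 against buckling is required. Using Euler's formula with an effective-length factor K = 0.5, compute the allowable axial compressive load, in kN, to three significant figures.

P_allow = 57.9 kN

I = πd⁴/64 = π×65.0⁴/64 = 876200 mm⁴.
Effective length L_e = KL = 0.5×4.49 m = 2245 mm.
Euler critical load P_cr = π²EI/L_e² = π²×108000×876200/2245² = 185300 N.
P_allow = P_cr/n = 185300/3.2 = 57910 N.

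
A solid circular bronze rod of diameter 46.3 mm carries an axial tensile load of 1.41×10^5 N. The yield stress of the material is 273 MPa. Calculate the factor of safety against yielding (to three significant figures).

A = πd²/4 = 1684 mm².
σ = F/A = 141000/1684 = 83.75 MPa.
n = 273/83.75 = 3.260.

n = 3.26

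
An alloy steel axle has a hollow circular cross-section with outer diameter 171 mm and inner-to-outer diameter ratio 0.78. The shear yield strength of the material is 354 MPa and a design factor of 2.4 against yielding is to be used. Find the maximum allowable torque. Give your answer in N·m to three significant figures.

T_allow = 91200 N·m

τ_allow = 354/2.4 = 147.5 MPa.
For a hollow shaft T_allow = τ_allow·πd_o³(1−k⁴)/16 with 1−k⁴ = 0.6298, so πd_o³(1−k⁴)/16 = 618400 mm³.
T_allow = 147.5×618400 = 9.121×10^7 N·mm = 91210 N·m.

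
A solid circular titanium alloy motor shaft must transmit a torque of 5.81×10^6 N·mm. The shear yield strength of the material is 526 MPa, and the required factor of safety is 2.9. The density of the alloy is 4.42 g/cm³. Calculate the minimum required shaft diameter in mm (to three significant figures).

Allowable shear stress τ_allow = 526/2.9 = 181.4 MPa.
For a solid shaft τ = 16T/(πd³), so d³ = 16T/(π τ_allow) = 16×5810000/(π×181.4) = 163100 mm³.
d = (163100)^(1/3) = 54.64 mm.

d = 54.6 mm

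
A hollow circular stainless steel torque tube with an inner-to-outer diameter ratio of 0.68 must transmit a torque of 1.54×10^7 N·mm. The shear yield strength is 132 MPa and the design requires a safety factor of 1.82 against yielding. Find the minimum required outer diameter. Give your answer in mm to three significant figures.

d_o = 111 mm

τ_allow = 132/1.82 = 72.53 MPa.
For a hollow shaft τ = 16T/[πd_o³(1−k⁴)] with k = 0.68, so 1−k⁴ = 0.7862.
d_o³ = 16T/[π τ_allow (1−k⁴)] = 16×1.5400×10^7/(π×72.53×0.7862) = 1.376×10^6 mm³.
d_o = 111.2 mm.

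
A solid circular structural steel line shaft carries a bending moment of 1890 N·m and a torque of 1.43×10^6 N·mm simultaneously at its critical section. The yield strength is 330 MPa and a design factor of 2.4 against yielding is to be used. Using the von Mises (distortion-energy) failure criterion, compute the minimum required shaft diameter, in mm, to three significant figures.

d = 55.1 mm

σ_allow = σ_y/n = 330/2.4 = 137.5 MPa.
For a solid shaft σ_b = 32M/(πd³) and τ = 16T/(πd³), so the von Mises stress is σ' = (16/πd³)·√(4M²+3T²).
√(4M²+3T²) = √(4×(1.890×10^6)² + 3×(1.430×10^6)²) = 4.519×10^6 N·mm.
d³ = 16×4.519×10^6/(π×137.5) = 167400 mm³.
d = 55.11 mm.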